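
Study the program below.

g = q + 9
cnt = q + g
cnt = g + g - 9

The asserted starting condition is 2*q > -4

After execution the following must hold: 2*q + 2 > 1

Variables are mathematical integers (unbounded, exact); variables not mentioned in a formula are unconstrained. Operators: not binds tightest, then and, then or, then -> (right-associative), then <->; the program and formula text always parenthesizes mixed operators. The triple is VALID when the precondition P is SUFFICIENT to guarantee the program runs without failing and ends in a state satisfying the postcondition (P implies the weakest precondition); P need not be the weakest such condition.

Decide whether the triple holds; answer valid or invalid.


Working backward. After the program, the postcondition 2*q + 2 > 1 must hold; in canonical form it is 2*q > -1.
Before cnt := g + g - 9: 2*q > -1
Before cnt := q + g: 2*q > -1
Before g := q + 9: 2*q > -1
The weakest precondition is 2*q > -1.
Check whether 2*q > -4 implies it.
Countermodel: at the initial state q = -1, the precondition holds but the weakest precondition fails.
Answer: invalid


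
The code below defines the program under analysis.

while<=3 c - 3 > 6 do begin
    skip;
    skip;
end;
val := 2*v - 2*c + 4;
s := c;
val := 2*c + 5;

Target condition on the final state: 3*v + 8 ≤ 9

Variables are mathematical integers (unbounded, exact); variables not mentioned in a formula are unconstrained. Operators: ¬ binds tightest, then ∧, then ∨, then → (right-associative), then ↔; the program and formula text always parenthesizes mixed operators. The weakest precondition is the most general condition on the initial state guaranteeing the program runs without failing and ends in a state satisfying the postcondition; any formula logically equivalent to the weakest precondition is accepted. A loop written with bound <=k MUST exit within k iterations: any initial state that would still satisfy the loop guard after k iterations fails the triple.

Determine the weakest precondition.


Working backward. After the program, the postcondition 3*v + 8 ≤ 9 must hold; in canonical form it is 3*v ≤ 1.
Before val := 2*c + 5: 3*v ≤ 1
Before s := c: 3*v ≤ 1
Before val := 2*v - 2*c + 4: 3*v ≤ 1
Before the loop (bound <=3), unroll the exhaustion recursion (WP_0 = exit-now case; WP_j = one more guarded iteration, up to j = 3):
  WP_0: (¬(c > 9)) ∧ 3*v ≤ 1
  WP_1: (c > 9 → ((¬(c > 9)) ∧ 3*v ≤ 1)) ∧ ((¬(c > 9)) → 3*v ≤ 1)
  WP_2: (c > 9 → ((c > 9 → ((¬(c > 9)) ∧ 3*v ≤ 1)) ∧ ((¬(c > 9)) → 3*v ≤ 1))) ∧ ((¬(c > 9)) → 3*v ≤ 1)
  WP_3: (c > 9 → ((c > 9 → ((c > 9 → ((¬(c > 9)) ∧ 3*v ≤ 1)) ∧ ((¬(c > 9)) → 3*v ≤ 1))) ∧ ((¬(c > 9)) → 3*v ≤ 1))) ∧ ((¬(c > 9)) → 3*v ≤ 1)
So before the loop: (c > 9 → ((c > 9 → ((c > 9 → ((¬(c > 9)) ∧ 3*v ≤ 1)) ∧ ((¬(c > 9)) → 3*v ≤ 1))) ∧ ((¬(c > 9)) → 3*v ≤ 1))) ∧ ((¬(c > 9)) → 3*v ≤ 1)
Answer: WP = (c > 9 → ((c > 9 → ((c > 9 → ((¬(c > 9)) ∧ 3*v ≤ 1)) ∧ ((¬(c > 9)) → 3*v ≤ 1))) ∧ ((¬(c > 9)) → 3*v ≤ 1))) ∧ ((¬(c > 9)) → 3*v ≤ 1)


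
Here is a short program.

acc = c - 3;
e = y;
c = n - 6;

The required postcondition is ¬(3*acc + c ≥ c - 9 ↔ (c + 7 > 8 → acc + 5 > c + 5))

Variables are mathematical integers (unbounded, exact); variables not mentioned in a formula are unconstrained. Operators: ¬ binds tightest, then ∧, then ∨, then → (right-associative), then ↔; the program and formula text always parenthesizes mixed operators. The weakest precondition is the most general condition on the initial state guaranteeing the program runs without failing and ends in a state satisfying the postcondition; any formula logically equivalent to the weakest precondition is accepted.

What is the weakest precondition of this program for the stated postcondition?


Working backward. After the program, the postcondition ¬(3*acc + c ≥ c - 9 ↔ (c + 7 > 8 → acc + 5 > c + 5)) must hold; in canonical form it is ¬(3*acc ≥ -9 ↔ (c > 1 → acc > c)).
Before c := n - 6: ¬(3*acc ≥ -9 ↔ (n > 7 → acc > n - 6))
Before e := y: ¬(3*acc ≥ -9 ↔ (n > 7 → acc > n - 6))
Before acc := c - 3: ¬(3*c ≥ 0 ↔ (n > 7 → c > n - 3))
Answer: WP = ¬(3*c ≥ 0 ↔ (n > 7 → c > n - 3))


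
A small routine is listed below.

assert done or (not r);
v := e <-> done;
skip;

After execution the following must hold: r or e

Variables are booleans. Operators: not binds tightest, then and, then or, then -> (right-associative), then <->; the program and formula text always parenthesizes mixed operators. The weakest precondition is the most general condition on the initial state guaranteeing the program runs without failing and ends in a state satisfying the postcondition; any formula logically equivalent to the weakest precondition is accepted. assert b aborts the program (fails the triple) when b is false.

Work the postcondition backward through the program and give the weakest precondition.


Working backward. After the program, r or e must hold.
Before skip: r or e
Before v := e <-> done: r or e
Before assert done or (not r): (done or (not r)) and (r or e)
Answer: WP = (done or (not r)) and (r or e)


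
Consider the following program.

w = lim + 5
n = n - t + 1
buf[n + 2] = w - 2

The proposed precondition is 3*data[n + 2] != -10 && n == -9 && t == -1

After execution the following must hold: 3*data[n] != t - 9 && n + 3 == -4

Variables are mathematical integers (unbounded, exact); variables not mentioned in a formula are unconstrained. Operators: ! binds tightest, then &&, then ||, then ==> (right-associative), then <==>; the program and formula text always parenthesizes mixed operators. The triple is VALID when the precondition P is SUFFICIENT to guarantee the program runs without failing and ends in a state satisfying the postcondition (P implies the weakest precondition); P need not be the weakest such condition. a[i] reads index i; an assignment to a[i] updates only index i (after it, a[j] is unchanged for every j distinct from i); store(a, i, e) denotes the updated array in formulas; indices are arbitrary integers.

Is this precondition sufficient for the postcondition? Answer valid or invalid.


Working backward. After the program, the postcondition 3*data[n] != t - 9 && n + 3 == -4 must hold; in canonical form it is 3*data[n] != t - 9 && n == -7.
Before buf[n + 2] := w - 2: 3*data[n] != t - 9 && n == -7
Before n := n - t + 1: 3*data[n - t + 1] != t - 9 && n == t - 8
Before w := lim + 5: 3*data[n - t + 1] != t - 9 && n == t - 8
The weakest precondition is 3*data[n - t + 1] != t - 9 && n == t - 8.
Check whether 3*data[n + 2] != -10 && n == -9 && t == -1 implies it.
Every state satisfying the precondition satisfies the weakest precondition: the implication holds.
Answer: valid


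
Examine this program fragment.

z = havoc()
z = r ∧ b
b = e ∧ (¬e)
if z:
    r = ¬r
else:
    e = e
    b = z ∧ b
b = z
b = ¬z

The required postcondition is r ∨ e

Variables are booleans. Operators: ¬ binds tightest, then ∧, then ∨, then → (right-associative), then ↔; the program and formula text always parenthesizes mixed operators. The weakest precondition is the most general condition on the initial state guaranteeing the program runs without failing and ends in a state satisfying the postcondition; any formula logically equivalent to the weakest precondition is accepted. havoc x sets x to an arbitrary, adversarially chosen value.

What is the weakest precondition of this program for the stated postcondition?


Working backward. After the program, r ∨ e must hold.
Before b := ¬z: r ∨ e
Before b := z: r ∨ e
Then branch requires (¬r) ∨ e; else branch requires r ∨ e.
Before the if: (z → ((¬r) ∨ e)) ∧ ((¬z) → (r ∨ e))
Before b := e ∧ (¬e): (z → ((¬r) ∨ e)) ∧ ((¬z) → (r ∨ e))
Before z := r ∧ b: ((r ∧ b) → ((¬r) ∨ e)) ∧ ((¬(r ∧ b)) → (r ∨ e))
Before havoc z: ((r ∧ b) → ((¬r) ∨ e)) ∧ ((¬(r ∧ b)) → (r ∨ e))
Answer: WP = ((r ∧ b) → ((¬r) ∨ e)) ∧ ((¬(r ∧ b)) → (r ∨ e))


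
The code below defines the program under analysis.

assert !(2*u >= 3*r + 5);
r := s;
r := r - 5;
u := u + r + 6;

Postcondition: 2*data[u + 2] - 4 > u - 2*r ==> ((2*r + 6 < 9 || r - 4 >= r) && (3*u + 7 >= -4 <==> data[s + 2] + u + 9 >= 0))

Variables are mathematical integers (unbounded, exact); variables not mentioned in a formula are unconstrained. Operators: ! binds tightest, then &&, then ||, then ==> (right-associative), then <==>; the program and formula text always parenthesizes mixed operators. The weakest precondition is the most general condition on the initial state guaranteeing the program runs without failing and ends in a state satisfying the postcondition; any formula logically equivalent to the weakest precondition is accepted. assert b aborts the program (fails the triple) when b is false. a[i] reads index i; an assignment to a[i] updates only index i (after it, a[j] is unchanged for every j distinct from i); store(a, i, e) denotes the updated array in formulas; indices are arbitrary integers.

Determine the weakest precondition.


Working backward. After the program, the postcondition 2*data[u + 2] - 4 > u - 2*r ==> ((2*r + 6 < 9 || r - 4 >= r) && (3*u + 7 >= -4 <==> data[s + 2] + u + 9 >= 0)) must hold; in canonical form it is 2*data[u + 2] + 2*r > u + 4 ==> (2*r < 3 && (3*u >= -11 <==> data[s + 2] + u >= -9)).
Before u := u + r + 6: 2*data[r + u + 8] + r > u + 10 ==> (2*r < 3 && (3*r + 3*u >= -29 <==> data[s + 2] + r + u >= -15))
Before r := r - 5: 2*data[r + u + 3] + r > u + 15 ==> (2*r < 13 && (3*r + 3*u >= -14 <==> data[s + 2] + r + u >= -10))
Before r := s: 2*data[s + u + 3] + s > u + 15 ==> (2*s < 13 && (3*s + 3*u >= -14 <==> data[s + 2] + s + u >= -10))
Before assert !(2*u >= 3*r + 5): (!(2*u >= 3*r + 5)) && (2*data[s + u + 3] + s > u + 15 ==> (2*s < 13 && (3*s + 3*u >= -14 <==> data[s + 2] + s + u >= -10)))
Answer: WP = (!(2*u >= 3*r + 5)) && (2*data[s + u + 3] + s > u + 15 ==> (2*s < 13 && (3*s + 3*u >= -14 <==> data[s + 2] + s + u >= -10)))


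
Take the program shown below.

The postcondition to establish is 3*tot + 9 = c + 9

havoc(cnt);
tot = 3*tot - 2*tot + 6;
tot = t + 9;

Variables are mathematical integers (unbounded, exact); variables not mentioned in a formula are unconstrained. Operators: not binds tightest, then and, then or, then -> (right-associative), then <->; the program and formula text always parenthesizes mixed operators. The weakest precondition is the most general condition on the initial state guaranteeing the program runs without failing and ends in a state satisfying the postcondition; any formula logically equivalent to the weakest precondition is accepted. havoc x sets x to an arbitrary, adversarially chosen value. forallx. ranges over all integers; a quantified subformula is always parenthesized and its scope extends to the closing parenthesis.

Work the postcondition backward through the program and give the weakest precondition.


Working backward. After the program, the postcondition 3*tot + 9 = c + 9 must hold; in canonical form it is 3*tot = c.
Before tot := t + 9: 3*t = c - 27
Before tot := 3*tot - 2*tot + 6: 3*t = c - 27
Before havoc cnt: 3*t = c - 27
Answer: WP = 3*t = c - 27


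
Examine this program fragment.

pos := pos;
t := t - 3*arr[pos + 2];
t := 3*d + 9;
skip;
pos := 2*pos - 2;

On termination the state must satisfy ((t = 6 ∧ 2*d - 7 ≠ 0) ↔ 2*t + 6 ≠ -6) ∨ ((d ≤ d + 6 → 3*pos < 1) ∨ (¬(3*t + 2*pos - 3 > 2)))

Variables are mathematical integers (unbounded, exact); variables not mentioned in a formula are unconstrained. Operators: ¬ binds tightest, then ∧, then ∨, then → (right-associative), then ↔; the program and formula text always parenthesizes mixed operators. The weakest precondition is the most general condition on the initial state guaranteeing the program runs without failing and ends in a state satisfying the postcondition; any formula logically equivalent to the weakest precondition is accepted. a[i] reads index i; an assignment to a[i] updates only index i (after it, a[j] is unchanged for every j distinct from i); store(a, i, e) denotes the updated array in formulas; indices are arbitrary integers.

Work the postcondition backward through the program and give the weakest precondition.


Working backward. After the program, the postcondition ((t = 6 ∧ 2*d - 7 ≠ 0) ↔ 2*t + 6 ≠ -6) ∨ ((d ≤ d + 6 → 3*pos < 1) ∨ (¬(3*t + 2*pos - 3 > 2))) must hold; in canonical form it is ((t = 6 ∧ 2*d ≠ 7) ↔ 2*t ≠ -12) ∨ 3*pos < 1 ∨ (¬(2*pos + 3*t > 5)).
Before pos := 2*pos - 2: ((t = 6 ∧ 2*d ≠ 7) ↔ 2*t ≠ -12) ∨ 6*pos < 7 ∨ (¬(4*pos + 3*t > 9))
Before skip: ((t = 6 ∧ 2*d ≠ 7) ↔ 2*t ≠ -12) ∨ 6*pos < 7 ∨ (¬(4*pos + 3*t > 9))
Before t := 3*d + 9: ((3*d = -3 ∧ 2*d ≠ 7) ↔ 6*d ≠ -30) ∨ 6*pos < 7 ∨ (¬(9*d + 4*pos > -18))
Before t := t - 3*arr[pos + 2]: ((3*d = -3 ∧ 2*d ≠ 7) ↔ 6*d ≠ -30) ∨ 6*pos < 7 ∨ (¬(9*d + 4*pos > -18))
Before pos := pos: ((3*d = -3 ∧ 2*d ≠ 7) ↔ 6*d ≠ -30) ∨ 6*pos < 7 ∨ (¬(9*d + 4*pos > -18))
Answer: WP = ((3*d = -3 ∧ 2*d ≠ 7) ↔ 6*d ≠ -30) ∨ 6*pos < 7 ∨ (¬(9*d + 4*pos > -18))


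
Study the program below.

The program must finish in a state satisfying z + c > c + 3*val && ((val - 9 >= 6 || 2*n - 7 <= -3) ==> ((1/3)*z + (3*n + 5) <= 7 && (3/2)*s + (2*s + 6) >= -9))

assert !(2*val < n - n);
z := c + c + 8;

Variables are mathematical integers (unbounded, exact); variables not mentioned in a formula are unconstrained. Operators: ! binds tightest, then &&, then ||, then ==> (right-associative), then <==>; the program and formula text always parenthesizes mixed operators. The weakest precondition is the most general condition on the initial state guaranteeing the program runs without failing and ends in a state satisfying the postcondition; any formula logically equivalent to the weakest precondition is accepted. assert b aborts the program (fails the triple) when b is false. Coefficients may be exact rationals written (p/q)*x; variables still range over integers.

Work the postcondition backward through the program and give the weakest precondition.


Working backward. After the program, the postcondition z + c > c + 3*val && ((val - 9 >= 6 || 2*n - 7 <= -3) ==> ((1/3)*z + (3*n + 5) <= 7 && (3/2)*s + (2*s + 6) >= -9)) must hold; in canonical form it is z > 3*val && ((val >= 15 || 2*n <= 4) ==> (3*n + (1/3)*z <= 2 && (7/2)*s >= -15)).
Before z := c + c + 8: 2*c > 3*val - 8 && ((val >= 15 || 2*n <= 4) ==> ((2/3)*c + 3*n <= -2/3 && (7/2)*s >= -15))
Before assert !(2*val < n - n): (!(2*val < 0)) && 2*c > 3*val - 8 && ((val >= 15 || 2*n <= 4) ==> ((2/3)*c + 3*n <= -2/3 && (7/2)*s >= -15))
Answer: WP = (!(2*val < 0)) && 2*c > 3*val - 8 && ((val >= 15 || 2*n <= 4) ==> ((2/3)*c + 3*n <= -2/3 && (7/2)*s >= -15))


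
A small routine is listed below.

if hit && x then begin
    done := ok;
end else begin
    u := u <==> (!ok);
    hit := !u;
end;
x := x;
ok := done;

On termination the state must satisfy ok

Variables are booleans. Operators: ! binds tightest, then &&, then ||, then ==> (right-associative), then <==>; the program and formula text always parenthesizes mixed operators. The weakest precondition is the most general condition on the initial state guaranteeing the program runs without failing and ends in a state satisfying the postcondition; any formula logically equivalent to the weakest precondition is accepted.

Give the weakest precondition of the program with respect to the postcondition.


Working backward. After the program, ok must hold.
Before ok := done: done
Before x := x: done
Then branch requires ok; else branch requires done.
Before the if: ((hit && x) ==> ok) && ((!(hit && x)) ==> done)
Answer: WP = ((hit && x) ==> ok) && ((!(hit && x)) ==> done)


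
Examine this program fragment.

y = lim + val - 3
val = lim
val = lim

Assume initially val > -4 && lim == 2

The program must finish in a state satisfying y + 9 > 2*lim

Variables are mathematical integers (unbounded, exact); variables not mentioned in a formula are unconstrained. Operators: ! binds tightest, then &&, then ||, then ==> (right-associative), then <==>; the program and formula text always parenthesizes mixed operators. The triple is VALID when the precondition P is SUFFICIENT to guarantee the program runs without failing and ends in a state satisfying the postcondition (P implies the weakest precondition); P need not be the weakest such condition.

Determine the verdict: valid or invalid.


Working backward. After the program, the postcondition y + 9 > 2*lim must hold; in canonical form it is y > 2*lim - 9.
Before val := lim: y > 2*lim - 9
Before val := lim: y > 2*lim - 9
Before y := lim + val - 3: val > lim - 6
The weakest precondition is val > lim - 6.
Check whether val > -4 && lim == 2 implies it.
Every state satisfying the precondition satisfies the weakest precondition: the implication holds.
Answer: valid


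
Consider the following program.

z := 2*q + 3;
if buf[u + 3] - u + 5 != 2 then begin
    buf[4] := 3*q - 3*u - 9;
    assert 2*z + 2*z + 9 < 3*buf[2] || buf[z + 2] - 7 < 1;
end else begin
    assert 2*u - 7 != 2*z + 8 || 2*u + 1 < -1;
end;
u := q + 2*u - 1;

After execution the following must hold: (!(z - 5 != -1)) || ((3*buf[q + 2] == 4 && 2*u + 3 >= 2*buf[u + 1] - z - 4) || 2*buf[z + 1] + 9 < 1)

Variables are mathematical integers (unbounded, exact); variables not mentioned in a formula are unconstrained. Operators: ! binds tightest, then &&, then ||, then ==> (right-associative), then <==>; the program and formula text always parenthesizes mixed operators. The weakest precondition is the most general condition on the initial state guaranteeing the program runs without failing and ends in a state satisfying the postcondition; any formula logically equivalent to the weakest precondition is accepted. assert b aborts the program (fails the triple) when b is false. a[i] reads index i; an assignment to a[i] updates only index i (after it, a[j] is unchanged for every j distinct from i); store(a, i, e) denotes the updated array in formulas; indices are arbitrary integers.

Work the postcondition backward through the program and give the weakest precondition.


Working backward. After the program, the postcondition (!(z - 5 != -1)) || ((3*buf[q + 2] == 4 && 2*u + 3 >= 2*buf[u + 1] - z - 4) || 2*buf[z + 1] + 9 < 1) must hold; in canonical form it is (!(z != 4)) || (3*buf[q + 2] == 4 && 2*u + z >= 2*buf[u + 1] - 7) || 2*buf[z + 1] < -8.
Before u := q + 2*u - 1: (!(z != 4)) || (3*buf[q + 2] == 4 && 2*q + 4*u + z >= 2*buf[q + 2*u] - 5) || 2*buf[z + 1] < -8
Then branch requires (4*z < 3*buf[2] - 9 || store(buf, 4, 3*q - 3*u - 9)[z + 2] < 8) && ((!(z != 4)) || (3*store(buf, 4, 3*q - 3*u - 9)[q + 2] == 4 && 2*q + 4*u + z >= 2*store(buf, 4, 3*q - 3*u - 9)[q + 2*u] - 5) || 2*store(buf, 4, 3*q - 3*u - 9)[z + 1] < -8); else branch requires (2*u != 2*z + 15 || 2*u < -2) && ((!(z != 4)) || (3*buf[q + 2] == 4 && 2*q + 4*u + z >= 2*buf[q + 2*u] - 5) || 2*buf[z + 1] < -8).
Before the if: (buf[u + 3] != u - 3 ==> ((4*z < 3*buf[2] - 9 || store(buf, 4, 3*q - 3*u - 9)[z + 2] < 8) && ((!(z != 4)) || (3*store(buf, 4, 3*q - 3*u - 9)[q + 2] == 4 && 2*q + 4*u + z >= 2*store(buf, 4, 3*q - 3*u - 9)[q + 2*u] - 5) || 2*store(buf, 4, 3*q - 3*u - 9)[z + 1] < -8))) && ((!(buf[u + 3] != u - 3)) ==> ((2*u != 2*z + 15 || 2*u < -2) && ((!(z != 4)) || (3*buf[q + 2] == 4 && 2*q + 4*u + z >= 2*buf[q + 2*u] - 5) || 2*buf[z + 1] < -8)))
Before z := 2*q + 3: (buf[u + 3] != u - 3 ==> ((8*q < 3*buf[2] - 21 || store(buf, 4, 3*q - 3*u - 9)[2*q + 5] < 8) && ((!(2*q != 1)) || (3*store(buf, 4, 3*q - 3*u - 9)[q + 2] == 4 && 4*q + 4*u >= 2*store(buf, 4, 3*q - 3*u - 9)[q + 2*u] - 8) || 2*store(buf, 4, 3*q - 3*u - 9)[2*q + 4] < -8))) && ((!(buf[u + 3] != u - 3)) ==> ((2*u != 4*q + 21 || 2*u < -2) && ((!(2*q != 1)) || (3*buf[q + 2] == 4 && 4*q + 4*u >= 2*buf[q + 2*u] - 8) || 2*buf[2*q + 4] < -8)))
Answer: WP = (buf[u + 3] != u - 3 ==> ((8*q < 3*buf[2] - 21 || store(buf, 4, 3*q - 3*u - 9)[2*q + 5] < 8) && ((!(2*q != 1)) || (3*store(buf, 4, 3*q - 3*u - 9)[q + 2] == 4 && 4*q + 4*u >= 2*store(buf, 4, 3*q - 3*u - 9)[q + 2*u] - 8) || 2*store(buf, 4, 3*q - 3*u - 9)[2*q + 4] < -8))) && ((!(buf[u + 3] != u - 3)) ==> ((2*u != 4*q + 21 || 2*u < -2) && ((!(2*q != 1)) || (3*buf[q + 2] == 4 && 4*q + 4*u >= 2*buf[q + 2*u] - 8) || 2*buf[2*q + 4] < -8)))


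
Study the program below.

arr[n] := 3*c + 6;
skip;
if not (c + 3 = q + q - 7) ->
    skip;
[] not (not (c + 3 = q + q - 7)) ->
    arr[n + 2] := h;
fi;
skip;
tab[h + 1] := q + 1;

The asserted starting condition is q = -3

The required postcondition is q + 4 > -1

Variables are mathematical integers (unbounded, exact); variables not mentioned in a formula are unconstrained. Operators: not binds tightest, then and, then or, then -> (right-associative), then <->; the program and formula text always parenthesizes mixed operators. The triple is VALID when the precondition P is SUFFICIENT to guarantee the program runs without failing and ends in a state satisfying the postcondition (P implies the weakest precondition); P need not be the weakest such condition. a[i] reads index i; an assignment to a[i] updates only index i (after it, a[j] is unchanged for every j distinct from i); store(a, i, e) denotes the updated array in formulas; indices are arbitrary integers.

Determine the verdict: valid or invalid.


Working backward. After the program, the postcondition q + 4 > -1 must hold; in canonical form it is q > -5.
Before tab[h + 1] := q + 1: q > -5
Before skip: q > -5
Then branch requires q > -5; else branch requires q > -5.
Before the if: ((not (c = 2*q - 10)) -> q > -5) and (c = 2*q - 10 -> q > -5)
Before skip: ((not (c = 2*q - 10)) -> q > -5) and (c = 2*q - 10 -> q > -5)
Before arr[n] := 3*c + 6: ((not (c = 2*q - 10)) -> q > -5) and (c = 2*q - 10 -> q > -5)
The weakest precondition is ((not (c = 2*q - 10)) -> q > -5) and (c = 2*q - 10 -> q > -5).
Check whether q = -3 implies it.
Every state satisfying the precondition satisfies the weakest precondition: the implication holds.
Answer: valid


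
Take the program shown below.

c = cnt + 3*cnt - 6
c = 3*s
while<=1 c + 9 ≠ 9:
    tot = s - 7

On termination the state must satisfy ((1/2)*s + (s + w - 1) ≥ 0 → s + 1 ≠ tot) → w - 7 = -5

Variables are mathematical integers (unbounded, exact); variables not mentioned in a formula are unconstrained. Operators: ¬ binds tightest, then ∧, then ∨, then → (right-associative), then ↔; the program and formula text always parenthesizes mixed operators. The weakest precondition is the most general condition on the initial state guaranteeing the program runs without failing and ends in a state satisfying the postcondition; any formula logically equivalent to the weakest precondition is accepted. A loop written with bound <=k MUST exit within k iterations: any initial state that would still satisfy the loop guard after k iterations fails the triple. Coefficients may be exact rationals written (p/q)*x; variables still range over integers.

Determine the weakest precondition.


Working backward. After the program, the postcondition ((1/2)*s + (s + w - 1) ≥ 0 → s + 1 ≠ tot) → w - 7 = -5 must hold; in canonical form it is ((3/2)*s + w ≥ 1 → s ≠ tot - 1) → w = 2.
Before the loop (bound <=1), unroll the exhaustion recursion (WP_0 = exit-now case; WP_j = one more guarded iteration, up to j = 1):
  WP_0: (¬(c ≠ 0)) ∧ (((3/2)*s + w ≥ 1 → s ≠ tot - 1) → w = 2)
  WP_1: (c ≠ 0 → ((¬(c ≠ 0)) ∧ w = 2)) ∧ ((¬(c ≠ 0)) → (((3/2)*s + w ≥ 1 → s ≠ tot - 1) → w = 2))
So before the loop: (c ≠ 0 → ((¬(c ≠ 0)) ∧ w = 2)) ∧ ((¬(c ≠ 0)) → (((3/2)*s + w ≥ 1 → s ≠ tot - 1) → w = 2))
Before c := 3*s: (3*s ≠ 0 → ((¬(3*s ≠ 0)) ∧ w = 2)) ∧ ((¬(3*s ≠ 0)) → (((3/2)*s + w ≥ 1 → s ≠ tot - 1) → w = 2))
Before c := cnt + 3*cnt - 6: (3*s ≠ 0 → ((¬(3*s ≠ 0)) ∧ w = 2)) ∧ ((¬(3*s ≠ 0)) → (((3/2)*s + w ≥ 1 → s ≠ tot - 1) → w = 2))
Answer: WP = (3*s ≠ 0 → ((¬(3*s ≠ 0)) ∧ w = 2)) ∧ ((¬(3*s ≠ 0)) → (((3/2)*s + w ≥ 1 → s ≠ tot - 1) → w = 2))


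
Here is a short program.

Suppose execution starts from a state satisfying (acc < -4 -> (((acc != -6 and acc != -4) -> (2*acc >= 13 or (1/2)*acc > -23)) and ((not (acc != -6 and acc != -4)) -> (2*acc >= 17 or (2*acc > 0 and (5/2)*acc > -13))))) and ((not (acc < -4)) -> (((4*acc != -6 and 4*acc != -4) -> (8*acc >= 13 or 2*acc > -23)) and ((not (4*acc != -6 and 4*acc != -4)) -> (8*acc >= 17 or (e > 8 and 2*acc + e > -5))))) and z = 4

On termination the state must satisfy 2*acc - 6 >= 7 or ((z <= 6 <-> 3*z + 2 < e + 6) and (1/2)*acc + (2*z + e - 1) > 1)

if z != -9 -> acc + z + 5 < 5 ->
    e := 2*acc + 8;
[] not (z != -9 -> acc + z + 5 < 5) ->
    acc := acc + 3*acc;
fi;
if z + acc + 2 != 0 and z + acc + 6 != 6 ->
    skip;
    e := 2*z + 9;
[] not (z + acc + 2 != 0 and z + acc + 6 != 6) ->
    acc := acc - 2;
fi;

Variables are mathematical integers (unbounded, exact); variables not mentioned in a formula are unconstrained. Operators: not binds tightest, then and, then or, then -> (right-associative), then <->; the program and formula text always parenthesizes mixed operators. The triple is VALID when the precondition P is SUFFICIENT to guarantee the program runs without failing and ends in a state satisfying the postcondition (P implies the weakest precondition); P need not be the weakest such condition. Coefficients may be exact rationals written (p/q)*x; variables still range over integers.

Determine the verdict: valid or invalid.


Working backward. After the program, the postcondition 2*acc - 6 >= 7 or ((z <= 6 <-> 3*z + 2 < e + 6) and (1/2)*acc + (2*z + e - 1) > 1) must hold; in canonical form it is 2*acc >= 13 or ((z <= 6 <-> 3*z < e + 4) and (1/2)*acc + e + 2*z > 2).
Then branch requires 2*acc >= 13 or ((z <= 6 <-> z < 13) and (1/2)*acc + 4*z > -7); else branch requires 2*acc >= 17 or ((z <= 6 <-> 3*z < e + 4) and (1/2)*acc + e + 2*z > 3).
Before the if: ((acc + z != -2 and acc + z != 0) -> (2*acc >= 13 or ((z <= 6 <-> z < 13) and (1/2)*acc + 4*z > -7))) and ((not (acc + z != -2 and acc + z != 0)) -> (2*acc >= 17 or ((z <= 6 <-> 3*z < e + 4) and (1/2)*acc + e + 2*z > 3)))
Then branch requires ((acc + z != -2 and acc + z != 0) -> (2*acc >= 13 or ((z <= 6 <-> z < 13) and (1/2)*acc + 4*z > -7))) and ((not (acc + z != -2 and acc + z != 0)) -> (2*acc >= 17 or ((z <= 6 <-> 3*z < 2*acc + 12) and (5/2)*acc + 2*z > -5))); else branch requires ((4*acc + z != -2 and 4*acc + z != 0) -> (8*acc >= 13 or ((z <= 6 <-> z < 13) and 2*acc + 4*z > -7))) and ((not (4*acc + z != -2 and 4*acc + z != 0)) -> (8*acc >= 17 or ((z <= 6 <-> 3*z < e + 4) and 2*acc + e + 2*z > 3))).
Before the if: ((z != -9 -> acc + z < 0) -> (((acc + z != -2 and acc + z != 0) -> (2*acc >= 13 or ((z <= 6 <-> z < 13) and (1/2)*acc + 4*z > -7))) and ((not (acc + z != -2 and acc + z != 0)) -> (2*acc >= 17 or ((z <= 6 <-> 3*z < 2*acc + 12) and (5/2)*acc + 2*z > -5))))) and ((not (z != -9 -> acc + z < 0)) -> (((4*acc + z != -2 and 4*acc + z != 0) -> (8*acc >= 13 or ((z <= 6 <-> z < 13) and 2*acc + 4*z > -7))) and ((not (4*acc + z != -2 and 4*acc + z != 0)) -> (8*acc >= 17 or ((z <= 6 <-> 3*z < e + 4) and 2*acc + e + 2*z > 3)))))
The weakest precondition is ((z != -9 -> acc + z < 0) -> (((acc + z != -2 and acc + z != 0) -> (2*acc >= 13 or ((z <= 6 <-> z < 13) and (1/2)*acc + 4*z > -7))) and ((not (acc + z != -2 and acc + z != 0)) -> (2*acc >= 17 or ((z <= 6 <-> 3*z < 2*acc + 12) and (5/2)*acc + 2*z > -5))))) and ((not (z != -9 -> acc + z < 0)) -> (((4*acc + z != -2 and 4*acc + z != 0) -> (8*acc >= 13 or ((z <= 6 <-> z < 13) and 2*acc + 4*z > -7))) and ((not (4*acc + z != -2 and 4*acc + z != 0)) -> (8*acc >= 17 or ((z <= 6 <-> 3*z < e + 4) and 2*acc + e + 2*z > 3))))).
Check whether (acc < -4 -> (((acc != -6 and acc != -4) -> (2*acc >= 13 or (1/2)*acc > -23)) and ((not (acc != -6 and acc != -4)) -> (2*acc >= 17 or (2*acc > 0 and (5/2)*acc > -13))))) and ((not (acc < -4)) -> (((4*acc != -6 and 4*acc != -4) -> (8*acc >= 13 or 2*acc > -23)) and ((not (4*acc != -6 and 4*acc != -4)) -> (8*acc >= 17 or (e > 8 and 2*acc + e > -5))))) and z = 4 implies it.
Every state satisfying the precondition satisfies the weakest precondition: the implication holds.
Answer: valid


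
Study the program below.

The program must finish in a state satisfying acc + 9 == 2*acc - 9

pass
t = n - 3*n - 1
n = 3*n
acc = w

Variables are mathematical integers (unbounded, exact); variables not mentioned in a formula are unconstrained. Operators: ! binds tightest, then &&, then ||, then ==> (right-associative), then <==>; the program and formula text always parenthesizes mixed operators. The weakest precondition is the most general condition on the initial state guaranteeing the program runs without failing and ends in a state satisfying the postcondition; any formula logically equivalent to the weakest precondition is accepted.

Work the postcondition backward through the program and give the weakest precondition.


Working backward. After the program, the postcondition acc + 9 == 2*acc - 9 must hold; in canonical form it is acc == 18.
Before acc := w: w == 18
Before n := 3*n: w == 18
Before t := n - 3*n - 1: w == 18
Before skip: w == 18
Answer: WP = w == 18


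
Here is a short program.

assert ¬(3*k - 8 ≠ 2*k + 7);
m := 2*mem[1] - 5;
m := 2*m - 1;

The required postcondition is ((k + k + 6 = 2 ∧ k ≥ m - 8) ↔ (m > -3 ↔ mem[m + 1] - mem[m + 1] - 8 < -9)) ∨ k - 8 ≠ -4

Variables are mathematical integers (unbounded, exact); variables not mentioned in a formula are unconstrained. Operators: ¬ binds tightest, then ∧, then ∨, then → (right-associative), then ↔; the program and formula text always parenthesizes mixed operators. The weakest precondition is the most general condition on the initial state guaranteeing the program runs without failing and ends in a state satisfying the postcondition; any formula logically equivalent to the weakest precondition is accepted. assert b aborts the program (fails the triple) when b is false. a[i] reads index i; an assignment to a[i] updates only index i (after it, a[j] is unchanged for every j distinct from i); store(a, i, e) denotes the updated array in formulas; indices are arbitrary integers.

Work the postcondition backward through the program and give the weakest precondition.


Working backward. After the program, the postcondition ((k + k + 6 = 2 ∧ k ≥ m - 8) ↔ (m > -3 ↔ mem[m + 1] - mem[m + 1] - 8 < -9)) ∨ k - 8 ≠ -4 must hold; in canonical form it is ((2*k = -4 ∧ k ≥ m - 8) ↔ (¬(m > -3))) ∨ k ≠ 4.
Before m := 2*m - 1: ((2*k = -4 ∧ k ≥ 2*m - 9) ↔ (¬(2*m > -2))) ∨ k ≠ 4
Before m := 2*mem[1] - 5: ((2*k = -4 ∧ k ≥ 4*mem[1] - 19) ↔ (¬(4*mem[1] > 8))) ∨ k ≠ 4
Before assert ¬(3*k - 8 ≠ 2*k + 7): (¬(k ≠ 15)) ∧ (((2*k = -4 ∧ k ≥ 4*mem[1] - 19) ↔ (¬(4*mem[1] > 8))) ∨ k ≠ 4)
Answer: WP = (¬(k ≠ 15)) ∧ (((2*k = -4 ∧ k ≥ 4*mem[1] - 19) ↔ (¬(4*mem[1] > 8))) ∨ k ≠ 4)


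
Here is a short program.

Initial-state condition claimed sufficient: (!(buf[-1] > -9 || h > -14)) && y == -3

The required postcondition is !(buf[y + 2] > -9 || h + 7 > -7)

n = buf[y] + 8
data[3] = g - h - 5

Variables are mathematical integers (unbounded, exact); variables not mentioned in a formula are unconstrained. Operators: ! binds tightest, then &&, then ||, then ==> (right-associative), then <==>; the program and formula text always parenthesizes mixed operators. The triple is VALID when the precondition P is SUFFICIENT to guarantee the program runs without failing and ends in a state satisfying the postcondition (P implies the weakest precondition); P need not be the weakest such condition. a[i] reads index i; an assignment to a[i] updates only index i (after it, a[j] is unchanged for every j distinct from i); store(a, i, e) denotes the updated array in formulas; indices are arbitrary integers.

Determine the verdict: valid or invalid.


Working backward. After the program, the postcondition !(buf[y + 2] > -9 || h + 7 > -7) must hold; in canonical form it is !(buf[y + 2] > -9 || h > -14).
Before data[3] := g - h - 5: !(buf[y + 2] > -9 || h > -14)
Before n := buf[y] + 8: !(buf[y + 2] > -9 || h > -14)
The weakest precondition is !(buf[y + 2] > -9 || h > -14).
Check whether (!(buf[-1] > -9 || h > -14)) && y == -3 implies it.
Every state satisfying the precondition satisfies the weakest precondition: the implication holds.
Answer: valid


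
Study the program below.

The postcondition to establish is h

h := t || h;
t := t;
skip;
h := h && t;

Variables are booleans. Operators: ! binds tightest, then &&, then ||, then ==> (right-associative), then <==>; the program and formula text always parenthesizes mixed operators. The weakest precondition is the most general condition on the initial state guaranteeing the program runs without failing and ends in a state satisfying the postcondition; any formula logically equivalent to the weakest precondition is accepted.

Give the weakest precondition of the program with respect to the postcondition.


Working backward. After the program, h must hold.
Before h := h && t: h && t
Before skip: h && t
Before t := t: h && t
Before h := t || h: (t || h) && t
Answer: WP = (t || h) && t


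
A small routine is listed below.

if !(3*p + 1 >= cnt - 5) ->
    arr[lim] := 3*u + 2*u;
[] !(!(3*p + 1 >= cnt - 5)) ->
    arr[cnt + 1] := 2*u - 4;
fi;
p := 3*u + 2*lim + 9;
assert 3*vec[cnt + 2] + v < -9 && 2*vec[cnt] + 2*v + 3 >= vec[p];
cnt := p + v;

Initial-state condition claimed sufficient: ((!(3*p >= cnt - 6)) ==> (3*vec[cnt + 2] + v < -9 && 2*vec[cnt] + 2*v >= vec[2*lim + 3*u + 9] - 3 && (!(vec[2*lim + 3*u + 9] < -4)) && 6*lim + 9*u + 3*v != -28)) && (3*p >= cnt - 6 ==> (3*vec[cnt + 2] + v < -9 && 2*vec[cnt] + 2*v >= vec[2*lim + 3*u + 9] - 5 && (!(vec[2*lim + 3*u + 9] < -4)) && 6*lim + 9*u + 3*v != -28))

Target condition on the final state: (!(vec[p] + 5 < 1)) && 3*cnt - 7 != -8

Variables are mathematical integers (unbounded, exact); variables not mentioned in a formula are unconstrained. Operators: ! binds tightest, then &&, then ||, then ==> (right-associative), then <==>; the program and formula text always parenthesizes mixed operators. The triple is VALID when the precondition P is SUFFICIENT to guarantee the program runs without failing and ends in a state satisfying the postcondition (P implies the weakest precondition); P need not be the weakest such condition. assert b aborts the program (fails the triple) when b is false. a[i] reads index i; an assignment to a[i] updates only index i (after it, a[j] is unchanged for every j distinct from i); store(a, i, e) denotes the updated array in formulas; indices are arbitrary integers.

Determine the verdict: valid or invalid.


Working backward. After the program, the postcondition (!(vec[p] + 5 < 1)) && 3*cnt - 7 != -8 must hold; in canonical form it is (!(vec[p] < -4)) && 3*cnt != -1.
Before cnt := p + v: (!(vec[p] < -4)) && 3*p + 3*v != -1
Before assert 3*vec[cnt + 2] + v < -9 && 2*vec[cnt] + 2*v + 3 >= vec[p]: 3*vec[cnt + 2] + v < -9 && 2*vec[cnt] + 2*v >= vec[p] - 3 && (!(vec[p] < -4)) && 3*p + 3*v != -1
Before p := 3*u + 2*lim + 9: 3*vec[cnt + 2] + v < -9 && 2*vec[cnt] + 2*v >= vec[2*lim + 3*u + 9] - 3 && (!(vec[2*lim + 3*u + 9] < -4)) && 6*lim + 9*u + 3*v != -28
Then branch requires 3*vec[cnt + 2] + v < -9 && 2*vec[cnt] + 2*v >= vec[2*lim + 3*u + 9] - 3 && (!(vec[2*lim + 3*u + 9] < -4)) && 6*lim + 9*u + 3*v != -28; else branch requires 3*vec[cnt + 2] + v < -9 && 2*vec[cnt] + 2*v >= vec[2*lim + 3*u + 9] - 3 && (!(vec[2*lim + 3*u + 9] < -4)) && 6*lim + 9*u + 3*v != -28.
Before the if: ((!(3*p >= cnt - 6)) ==> (3*vec[cnt + 2] + v < -9 && 2*vec[cnt] + 2*v >= vec[2*lim + 3*u + 9] - 3 && (!(vec[2*lim + 3*u + 9] < -4)) && 6*lim + 9*u + 3*v != -28)) && (3*p >= cnt - 6 ==> (3*vec[cnt + 2] + v < -9 && 2*vec[cnt] + 2*v >= vec[2*lim + 3*u + 9] - 3 && (!(vec[2*lim + 3*u + 9] < -4)) && 6*lim + 9*u + 3*v != -28))
The weakest precondition is ((!(3*p >= cnt - 6)) ==> (3*vec[cnt + 2] + v < -9 && 2*vec[cnt] + 2*v >= vec[2*lim + 3*u + 9] - 3 && (!(vec[2*lim + 3*u + 9] < -4)) && 6*lim + 9*u + 3*v != -28)) && (3*p >= cnt - 6 ==> (3*vec[cnt + 2] + v < -9 && 2*vec[cnt] + 2*v >= vec[2*lim + 3*u + 9] - 3 && (!(vec[2*lim + 3*u + 9] < -4)) && 6*lim + 9*u + 3*v != -28)).
Check whether ((!(3*p >= cnt - 6)) ==> (3*vec[cnt + 2] + v < -9 && 2*vec[cnt] + 2*v >= vec[2*lim + 3*u + 9] - 3 && (!(vec[2*lim + 3*u + 9] < -4)) && 6*lim + 9*u + 3*v != -28)) && (3*p >= cnt - 6 ==> (3*vec[cnt + 2] + v < -9 && 2*vec[cnt] + 2*v >= vec[2*lim + 3*u + 9] - 5 && (!(vec[2*lim + 3*u + 9] < -4)) && 6*lim + 9*u + 3*v != -28)) implies it.
Countermodel: at the initial state cnt = 0, lim = 0, p = 0, u = 0, v = 21122, vec = {[0] = -5603, [2] = -7044, [9] = 31042, elsewhere 31042}, the precondition holds but the weakest precondition fails.
Answer: invalid


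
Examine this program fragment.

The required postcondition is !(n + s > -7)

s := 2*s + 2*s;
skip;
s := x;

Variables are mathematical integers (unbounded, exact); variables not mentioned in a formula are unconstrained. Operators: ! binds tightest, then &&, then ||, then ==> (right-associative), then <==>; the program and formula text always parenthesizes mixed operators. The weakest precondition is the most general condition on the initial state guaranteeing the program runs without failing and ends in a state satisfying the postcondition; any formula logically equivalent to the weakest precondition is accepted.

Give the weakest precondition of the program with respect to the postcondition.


Working backward. After the program, !(n + s > -7) must hold.
Before s := x: !(n + x > -7)
Before skip: !(n + x > -7)
Before s := 2*s + 2*s: !(n + x > -7)
Answer: WP = !(n + x > -7)


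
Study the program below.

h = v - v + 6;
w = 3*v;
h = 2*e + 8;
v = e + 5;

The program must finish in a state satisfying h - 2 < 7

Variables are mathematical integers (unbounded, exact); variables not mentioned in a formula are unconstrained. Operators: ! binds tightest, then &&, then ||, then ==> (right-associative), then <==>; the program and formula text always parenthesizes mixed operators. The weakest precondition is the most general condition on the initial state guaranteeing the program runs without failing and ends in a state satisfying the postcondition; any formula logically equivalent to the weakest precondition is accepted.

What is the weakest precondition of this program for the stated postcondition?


Working backward. After the program, the postcondition h - 2 < 7 must hold; in canonical form it is h < 9.
Before v := e + 5: h < 9
Before h := 2*e + 8: 2*e < 1
Before w := 3*v: 2*e < 1
Before h := v - v + 6: 2*e < 1
Answer: WP = 2*e < 1


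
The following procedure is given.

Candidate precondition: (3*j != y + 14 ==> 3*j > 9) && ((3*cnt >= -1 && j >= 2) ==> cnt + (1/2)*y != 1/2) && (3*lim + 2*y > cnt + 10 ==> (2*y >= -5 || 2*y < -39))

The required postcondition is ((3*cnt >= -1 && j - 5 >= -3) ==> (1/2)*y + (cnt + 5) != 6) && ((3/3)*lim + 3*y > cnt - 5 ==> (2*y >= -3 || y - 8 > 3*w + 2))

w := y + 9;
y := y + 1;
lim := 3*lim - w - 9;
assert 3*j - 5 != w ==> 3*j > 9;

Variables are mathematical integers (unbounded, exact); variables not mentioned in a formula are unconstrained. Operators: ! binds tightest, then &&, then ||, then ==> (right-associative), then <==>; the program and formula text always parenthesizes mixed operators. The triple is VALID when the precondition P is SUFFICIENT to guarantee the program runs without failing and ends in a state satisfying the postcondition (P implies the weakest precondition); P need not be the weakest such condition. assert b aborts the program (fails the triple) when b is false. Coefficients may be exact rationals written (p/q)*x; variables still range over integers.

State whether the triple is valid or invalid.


Working backward. After the program, the postcondition ((3*cnt >= -1 && j - 5 >= -3) ==> (1/2)*y + (cnt + 5) != 6) && ((3/3)*lim + 3*y > cnt - 5 ==> (2*y >= -3 || y - 8 > 3*w + 2)) must hold; in canonical form it is ((3*cnt >= -1 && j >= 2) ==> cnt + (1/2)*y != 1) && (lim + 3*y > cnt - 5 ==> (2*y >= -3 || y > 3*w + 10)).
Before assert 3*j - 5 != w ==> 3*j > 9: (3*j != w + 5 ==> 3*j > 9) && ((3*cnt >= -1 && j >= 2) ==> cnt + (1/2)*y != 1) && (lim + 3*y > cnt - 5 ==> (2*y >= -3 || y > 3*w + 10))
Before lim := 3*lim - w - 9: (3*j != w + 5 ==> 3*j > 9) && ((3*cnt >= -1 && j >= 2) ==> cnt + (1/2)*y != 1) && (3*lim + 3*y > cnt + w + 4 ==> (2*y >= -3 || y > 3*w + 10))
Before y := y + 1: (3*j != w + 5 ==> 3*j > 9) && ((3*cnt >= -1 && j >= 2) ==> cnt + (1/2)*y != 1/2) && (3*lim + 3*y > cnt + w + 1 ==> (2*y >= -5 || y > 3*w + 9))
Before w := y + 9: (3*j != y + 14 ==> 3*j > 9) && ((3*cnt >= -1 && j >= 2) ==> cnt + (1/2)*y != 1/2) && (3*lim + 2*y > cnt + 10 ==> (2*y >= -5 || 2*y < -36))
The weakest precondition is (3*j != y + 14 ==> 3*j > 9) && ((3*cnt >= -1 && j >= 2) ==> cnt + (1/2)*y != 1/2) && (3*lim + 2*y > cnt + 10 ==> (2*y >= -5 || 2*y < -36)).
Check whether (3*j != y + 14 ==> 3*j > 9) && ((3*cnt >= -1 && j >= 2) ==> cnt + (1/2)*y != 1/2) && (3*lim + 2*y > cnt + 10 ==> (2*y >= -5 || 2*y < -39)) implies it.
Every state satisfying the precondition satisfies the weakest precondition: the implication holds.
Answer: valid
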